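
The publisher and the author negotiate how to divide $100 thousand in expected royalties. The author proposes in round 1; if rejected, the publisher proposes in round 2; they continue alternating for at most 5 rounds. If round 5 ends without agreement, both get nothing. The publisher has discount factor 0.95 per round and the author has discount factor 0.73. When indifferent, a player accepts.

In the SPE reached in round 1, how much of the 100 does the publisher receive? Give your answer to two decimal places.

By backward induction:
Round 5 (the author proposes): rejection yields 0 for the publisher; the author offers 0 and keeps 100.
Round 4 (the publisher proposes): the author can get 100 next round, worth 0.73 × 100 = 73 now, so the publisher offers 73, keeping 27.
Round 3 (the author proposes): the publisher can get 27 next round, worth 0.95 × 27 = 25.65 now, so the author offers 25.65, keeping 74.35.
Round 2 (the publisher proposes): the author can get 74.35 next round, worth 0.73 × 74.35 = 54.2755 now; the publisher offers that and keeps 45.7245.
Round 1 (the author proposes): the publisher can get 45.7245 next round, worth 0.95 × 45.7245 = 43.438275 now. The author offers 43.438275 and keeps 100 − 43.438275 = 56.561725.

43.44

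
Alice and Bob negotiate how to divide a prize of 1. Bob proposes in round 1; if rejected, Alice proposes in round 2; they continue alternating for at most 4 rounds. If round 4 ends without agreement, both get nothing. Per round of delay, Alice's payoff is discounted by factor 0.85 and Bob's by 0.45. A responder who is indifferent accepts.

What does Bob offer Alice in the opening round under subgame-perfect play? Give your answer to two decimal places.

0.79

Round 4 (Alice proposes): rejection yields 0 for Bob; Alice offers 0 and keeps 1.
Round 3 (Bob proposes): Alice can get 1 next round, worth 0.85 × 1 = 0.85 now; Bob offers that and keeps 0.15.
Round 2 (Alice proposes): Bob can get 0.15 next round, worth 0.45 × 0.15 = 0.0675 now; Alice offers that and keeps 0.9325.
Round 1 (Bob proposes): Alice can get 0.9325 next round, worth 0.85 × 0.9325 = 0.792625 now, so Bob offers 0.792625, keeping 0.207375.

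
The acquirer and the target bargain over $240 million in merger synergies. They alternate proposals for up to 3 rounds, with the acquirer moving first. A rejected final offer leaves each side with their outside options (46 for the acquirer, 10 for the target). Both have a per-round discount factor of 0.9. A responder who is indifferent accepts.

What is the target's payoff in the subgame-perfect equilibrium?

29.7

Round 3 (the acquirer proposes): the target gets 10 if talks fail, so the acquirer offers 10 and keeps 230.
Round 2 (the target proposes): the acquirer can get 230 next round, worth 0.9 × 230 = 207 now, so the target offers 207, keeping 33.
Round 1 (the acquirer proposes): the target can get 33 next round, worth 0.9 × 33 = 29.7 now; the acquirer offers that and keeps 210.3.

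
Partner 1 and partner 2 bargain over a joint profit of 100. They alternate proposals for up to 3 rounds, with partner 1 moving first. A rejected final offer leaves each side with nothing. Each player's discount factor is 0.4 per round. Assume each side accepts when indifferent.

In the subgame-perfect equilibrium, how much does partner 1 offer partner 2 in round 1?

24

Work backward from the last round.
Round 3 (partner 1 proposes): partner 2 will accept anything ≥ 0, so partner 1 offers 0 and keeps 100.
Round 2 (partner 2 proposes): partner 1 can get 100 next round, worth 0.4 × 100 = 40 now, so partner 2 offers 40, keeping 60.
Round 1 (partner 1 proposes): partner 2 can get 60 next round, worth 0.4 × 60 = 24 now, so partner 1 offers 24, keeping 76.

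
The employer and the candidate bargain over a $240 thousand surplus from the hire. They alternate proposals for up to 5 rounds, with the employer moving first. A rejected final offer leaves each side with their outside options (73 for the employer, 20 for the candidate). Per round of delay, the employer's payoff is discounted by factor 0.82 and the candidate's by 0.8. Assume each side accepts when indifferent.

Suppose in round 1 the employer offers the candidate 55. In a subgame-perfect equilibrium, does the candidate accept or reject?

Reject

Round 5 (the employer proposes): the candidate gets 20 if talks fail, so the employer offers 20 and keeps 220.
Round 4 (the candidate proposes): the employer can get 220 next round, worth 0.82 × 220 = 180.4 now, so the candidate offers 180.4, keeping 59.6.
Round 3 (the employer proposes): the candidate can get 59.6 next round, worth 0.8 × 59.6 = 47.68 now, so the employer offers 47.68, keeping 192.32.
Round 2 (the candidate proposes): the employer can get 192.32 next round, worth 0.82 × 192.32 = 157.7024 now, so the candidate offers 157.7024, keeping 82.2976.
So by rejecting in round 1, the candidate gets 82.2976 next round, worth 0.8 × 82.2976 = 65.83808 now.
Offer 55 < 65.83808, so the candidate rejects.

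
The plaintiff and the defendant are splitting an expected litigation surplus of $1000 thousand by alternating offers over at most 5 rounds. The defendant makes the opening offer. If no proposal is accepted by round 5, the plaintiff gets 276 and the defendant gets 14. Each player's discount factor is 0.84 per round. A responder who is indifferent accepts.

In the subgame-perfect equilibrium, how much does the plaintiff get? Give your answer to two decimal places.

366.65

Work backward from the last round.
Round 5 (the defendant proposes): the plaintiff gets 276 if talks fail, so the defendant offers 276 and keeps 724.
Round 4 (the plaintiff proposes): the defendant can get 724 next round, worth 0.84 × 724 = 608.16 now. The plaintiff offers 608.16 and keeps 1000 − 608.16 = 391.84.
Round 3 (the defendant proposes): the plaintiff can get 391.84 next round, worth 0.84 × 391.84 = 329.1456 now, so the defendant offers 329.1456, keeping 670.8544.
Round 2 (the plaintiff proposes): the defendant can get 670.8544 next round, worth 0.84 × 670.8544 = 563.517696 now, so the plaintiff offers 563.517696, keeping 436.482304.
Round 1 (the defendant proposes): the plaintiff can get 436.482304 next round, worth 0.84 × 436.482304 = 366.64513536 now, so the defendant offers 366.64513536, keeping 633.35486464.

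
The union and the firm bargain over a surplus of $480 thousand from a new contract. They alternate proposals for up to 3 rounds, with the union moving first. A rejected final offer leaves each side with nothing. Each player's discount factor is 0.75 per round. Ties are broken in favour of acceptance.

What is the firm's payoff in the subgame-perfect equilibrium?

90

Work backward from the last round.
Round 3 (the union proposes): the firm will accept anything ≥ 0, so the union offers 0 and keeps 480.
Round 2 (the firm proposes): the union can get 480 next round, worth 0.75 × 480 = 360 now; the firm offers that and keeps 120.
Round 1 (the union proposes): the firm can get 120 next round, worth 0.75 × 120 = 90 now. The union offers 90 and keeps 480 − 90 = 390.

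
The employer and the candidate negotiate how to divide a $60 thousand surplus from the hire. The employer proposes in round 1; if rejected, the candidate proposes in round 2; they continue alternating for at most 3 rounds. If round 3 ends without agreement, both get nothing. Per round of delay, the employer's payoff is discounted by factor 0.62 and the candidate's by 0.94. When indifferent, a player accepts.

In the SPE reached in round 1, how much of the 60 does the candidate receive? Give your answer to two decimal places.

21.43

Round 3 (the employer proposes): rejection yields 0 for the candidate; the employer offers 0 and keeps 60.
Round 2 (the candidate proposes): the employer can get 60 next round, worth 0.62 × 60 = 37.2 now; the candidate offers that and keeps 22.8.
Round 1 (the employer proposes): the candidate can get 22.8 next round, worth 0.94 × 22.8 = 21.432 now; the employer offers that and keeps 38.568.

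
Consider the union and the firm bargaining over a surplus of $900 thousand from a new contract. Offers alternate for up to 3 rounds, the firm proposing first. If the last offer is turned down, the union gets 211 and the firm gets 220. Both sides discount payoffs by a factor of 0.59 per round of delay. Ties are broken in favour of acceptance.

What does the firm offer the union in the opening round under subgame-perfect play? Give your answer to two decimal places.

Round 3 (the firm proposes): the union gets 211 if talks fail, so the firm offers 211 and keeps 689.
Round 2 (the union proposes): the firm can get 689 next round, worth 0.59 × 689 = 406.51 now; the union offers that and keeps 493.49.
Round 1 (the firm proposes): the union can get 493.49 next round, worth 0.59 × 493.49 = 291.1591 now; the firm offers that and keeps 608.8409.

291.16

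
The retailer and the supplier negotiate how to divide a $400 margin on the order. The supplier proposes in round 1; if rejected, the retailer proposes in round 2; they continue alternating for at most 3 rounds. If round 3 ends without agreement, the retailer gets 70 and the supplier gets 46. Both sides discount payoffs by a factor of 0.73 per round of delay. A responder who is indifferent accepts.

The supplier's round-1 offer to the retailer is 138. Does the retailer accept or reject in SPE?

Accept

Round 3 (the supplier proposes): the retailer gets 70 if talks fail, so the supplier offers 70 and keeps 330.
Round 2 (the retailer proposes): the supplier can get 330 next round, worth 0.73 × 330 = 240.9 now. The retailer offers 240.9 and keeps 400 − 240.9 = 159.1.
So by rejecting in round 1, the retailer gets 159.1 next round, worth 0.73 × 159.1 = 116.143 now.
Offer 138 ≥ 116.143, so the retailer accepts.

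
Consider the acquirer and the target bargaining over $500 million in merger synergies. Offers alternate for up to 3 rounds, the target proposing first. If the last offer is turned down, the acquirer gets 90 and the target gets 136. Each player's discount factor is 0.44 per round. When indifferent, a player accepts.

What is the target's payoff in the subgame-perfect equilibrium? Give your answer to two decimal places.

359.38

By backward induction:
Round 3 (the target proposes): the acquirer gets 90 if talks fail, so the target offers 90 and keeps 410.
Round 2 (the acquirer proposes): the target can get 410 next round, worth 0.44 × 410 = 180.4 now. The acquirer offers 180.4 and keeps 500 − 180.4 = 319.6.
Round 1 (the target proposes): the acquirer can get 319.6 next round, worth 0.44 × 319.6 = 140.624 now. The target offers 140.624 and keeps 500 − 140.624 = 359.376.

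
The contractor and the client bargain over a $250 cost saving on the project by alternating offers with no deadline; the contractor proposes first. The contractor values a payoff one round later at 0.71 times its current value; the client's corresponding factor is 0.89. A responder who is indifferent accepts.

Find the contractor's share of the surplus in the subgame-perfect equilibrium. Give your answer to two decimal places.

74.71

When the contractor proposes, the client accepts any offer worth at least 0.89 times what the client would get by proposing next round; and vice versa.
This gives x = 250 − 0.89y and y = 250 − 0.71x, where x and y are each side's share when it proposes.
Hence (1 − 0.89·0.71)x = 250(1 − 0.89), i.e. 0.3681·x = 27.5.
x ≈ 74.7080; the client's share is 250 − x ≈ 175.2920.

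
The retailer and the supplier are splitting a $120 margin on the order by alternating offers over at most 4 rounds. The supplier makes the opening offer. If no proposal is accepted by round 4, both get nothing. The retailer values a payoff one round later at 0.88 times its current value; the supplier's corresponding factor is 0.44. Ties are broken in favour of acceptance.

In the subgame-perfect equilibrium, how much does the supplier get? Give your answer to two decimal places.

19.98

Round 4 (the retailer proposes): rejection yields 0 for the supplier; the retailer offers 0 and keeps 120.
Round 3 (the supplier proposes): the retailer can get 120 next round, worth 0.88 × 120 = 105.6 now. The supplier offers 105.6 and keeps 120 − 105.6 = 14.4.
Round 2 (the retailer proposes): the supplier can get 14.4 next round, worth 0.44 × 14.4 = 6.336 now, so the retailer offers 6.336, keeping 113.664.
Round 1 (the supplier proposes): the retailer can get 113.664 next round, worth 0.88 × 113.664 = 100.02432 now; the supplier offers that and keeps 19.97568.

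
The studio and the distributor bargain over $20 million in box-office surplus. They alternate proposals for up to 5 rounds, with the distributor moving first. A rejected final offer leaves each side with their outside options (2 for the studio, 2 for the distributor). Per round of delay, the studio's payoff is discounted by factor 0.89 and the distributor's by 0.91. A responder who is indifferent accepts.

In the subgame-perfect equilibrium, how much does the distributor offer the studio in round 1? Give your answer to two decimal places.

Round 5 (the distributor proposes): the studio gets 2 if talks fail, so the distributor offers 2 and keeps 18.
Round 4 (the studio proposes): the distributor can get 18 next round, worth 0.91 × 18 = 16.38 now, so the studio offers 16.38, keeping 3.62.
Round 3 (the distributor proposes): the studio can get 3.62 next round, worth 0.89 × 3.62 = 3.2218 now. The distributor offers 3.2218 and keeps 20 − 3.2218 = 16.7782.
Round 2 (the studio proposes): the distributor can get 16.7782 next round, worth 0.91 × 16.7782 = 15.268162 now, so the studio offers 15.268162, keeping 4.731838.
Round 1 (the distributor proposes): the studio can get 4.731838 next round, worth 0.89 × 4.731838 = 4.21133582 now; the distributor offers that and keeps 15.78866418.

4.21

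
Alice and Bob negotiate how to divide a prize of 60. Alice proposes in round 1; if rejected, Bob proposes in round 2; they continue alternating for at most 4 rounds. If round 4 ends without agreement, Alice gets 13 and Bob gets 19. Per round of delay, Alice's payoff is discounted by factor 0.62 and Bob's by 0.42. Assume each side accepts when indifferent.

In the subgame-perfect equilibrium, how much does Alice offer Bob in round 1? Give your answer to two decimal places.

By backward induction:
Round 4 (Bob proposes): Alice gets 13 if talks fail, so Bob offers 13 and keeps 47.
Round 3 (Alice proposes): Bob can get 47 next round, worth 0.42 × 47 = 19.74 now; Alice offers that and keeps 40.26.
Round 2 (Bob proposes): Alice can get 40.26 next round, worth 0.62 × 40.26 = 24.9612 now; Bob offers that and keeps 35.0388.
Round 1 (Alice proposes): Bob can get 35.0388 next round, worth 0.42 × 35.0388 = 14.716296 now, so Alice offers 14.716296, keeping 45.283704.

14.72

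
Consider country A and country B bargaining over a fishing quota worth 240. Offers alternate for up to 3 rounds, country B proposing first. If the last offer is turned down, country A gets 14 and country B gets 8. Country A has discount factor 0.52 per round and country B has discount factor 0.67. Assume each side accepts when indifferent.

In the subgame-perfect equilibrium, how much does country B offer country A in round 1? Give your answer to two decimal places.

46.06

Work backward from the last round.
Round 3 (country B proposes): country A gets 14 if talks fail, so country B offers 14 and keeps 226.
Round 2 (country A proposes): country B can get 226 next round, worth 0.67 × 226 = 151.42 now; country A offers that and keeps 88.58.
Round 1 (country B proposes): country A can get 88.58 next round, worth 0.52 × 88.58 = 46.0616 now; country B offers that and keeps 193.9384.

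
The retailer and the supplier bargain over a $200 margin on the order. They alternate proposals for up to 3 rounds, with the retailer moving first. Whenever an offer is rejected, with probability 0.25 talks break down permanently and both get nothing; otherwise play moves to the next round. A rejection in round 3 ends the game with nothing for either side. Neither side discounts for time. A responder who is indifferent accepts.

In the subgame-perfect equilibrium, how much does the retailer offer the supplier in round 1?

37.5

Round 3 (the retailer proposes): the supplier will accept anything ≥ 0, so the retailer offers 0 and keeps 200.
Round 2 (the supplier proposes): rejecting gives the retailer an expected 0.75 × 200 = 150, so the supplier offers 150, keeping 50.
Round 1 (the retailer proposes): rejecting gives the supplier an expected 0.75 × 50 = 37.5, so the retailer offers 37.5, keeping 162.5.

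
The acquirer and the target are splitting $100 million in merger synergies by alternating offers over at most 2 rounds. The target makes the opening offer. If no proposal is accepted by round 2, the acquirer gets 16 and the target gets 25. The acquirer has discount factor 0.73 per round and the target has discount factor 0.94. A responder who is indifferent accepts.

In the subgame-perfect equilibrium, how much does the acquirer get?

54.75

Round 2 (the acquirer proposes): the target gets 25 if talks fail, so the acquirer offers 25 and keeps 75.
Round 1 (the target proposes): the acquirer can get 75 next round, worth 0.73 × 75 = 54.75 now, so the target offers 54.75, keeping 45.25.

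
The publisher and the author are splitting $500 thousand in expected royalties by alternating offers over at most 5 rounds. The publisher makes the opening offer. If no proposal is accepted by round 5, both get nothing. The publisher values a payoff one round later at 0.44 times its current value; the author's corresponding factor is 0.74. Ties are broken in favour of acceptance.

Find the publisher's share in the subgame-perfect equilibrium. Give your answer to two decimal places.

225.34

Round 5 (the publisher proposes): the author will accept anything ≥ 0, so the publisher offers 0 and keeps 500.
Round 4 (the author proposes): the publisher can get 500 next round, worth 0.44 × 500 = 220 now, so the author offers 220, keeping 280.
Round 3 (the publisher proposes): the author can get 280 next round, worth 0.74 × 280 = 207.2 now, so the publisher offers 207.2, keeping 292.8.
Round 2 (the author proposes): the publisher can get 292.8 next round, worth 0.44 × 292.8 = 128.832 now. The author offers 128.832 and keeps 500 − 128.832 = 371.168.
Round 1 (the publisher proposes): the author can get 371.168 next round, worth 0.74 × 371.168 = 274.66432 now. The publisher offers 274.66432 and keeps 500 − 274.66432 = 225.33568.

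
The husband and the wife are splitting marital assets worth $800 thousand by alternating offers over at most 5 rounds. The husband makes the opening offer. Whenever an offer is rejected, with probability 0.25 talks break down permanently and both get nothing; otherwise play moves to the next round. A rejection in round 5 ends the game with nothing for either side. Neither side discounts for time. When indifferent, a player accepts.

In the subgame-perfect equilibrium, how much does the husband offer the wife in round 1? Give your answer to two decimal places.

234.38

By backward induction:
Round 5 (the husband proposes): rejection yields 0 for the wife; the husband offers 0 and keeps 800.
Round 4 (the wife proposes): rejecting gives the husband an expected 0.75 × 800 = 600, so the wife offers 600, keeping 200.
Round 3 (the husband proposes): rejecting gives the wife an expected 0.75 × 200 = 150. The husband offers 150 and keeps 800 − 150 = 650.
Round 2 (the wife proposes): rejecting gives the husband an expected 0.75 × 650 = 487.5; the wife offers that and keeps 312.5.
Round 1 (the husband proposes): rejecting gives the wife an expected 0.75 × 312.5 = 234.375. The husband offers 234.375 and keeps 800 − 234.375 = 565.625.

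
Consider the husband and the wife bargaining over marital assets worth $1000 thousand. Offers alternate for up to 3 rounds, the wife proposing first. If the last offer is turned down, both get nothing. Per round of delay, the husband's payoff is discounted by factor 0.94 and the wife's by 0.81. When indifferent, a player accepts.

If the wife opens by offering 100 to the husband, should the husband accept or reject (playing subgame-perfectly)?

Round 3 (the wife proposes): the husband will accept anything ≥ 0, so the wife offers 0 and keeps 1000.
Round 2 (the husband proposes): the wife can get 1000 next round, worth 0.81 × 1000 = 810 now. The husband offers 810 and keeps 1000 − 810 = 190.
So by rejecting in round 1, the husband gets 190 next round, worth 0.94 × 190 = 178.6 now.
Offer 100 < 178.6, so the husband rejects.

Reject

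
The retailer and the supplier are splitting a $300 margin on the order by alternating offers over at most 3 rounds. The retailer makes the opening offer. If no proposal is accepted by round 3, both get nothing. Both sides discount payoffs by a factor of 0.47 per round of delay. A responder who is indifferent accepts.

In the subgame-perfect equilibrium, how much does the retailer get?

Round 3 (the retailer proposes): the supplier will accept anything ≥ 0, so the retailer offers 0 and keeps 300.
Round 2 (the supplier proposes): the retailer can get 300 next round, worth 0.47 × 300 = 141 now, so the supplier offers 141, keeping 159.
Round 1 (the retailer proposes): the supplier can get 159 next round, worth 0.47 × 159 = 74.73 now; the retailer offers that and keeps 225.27.

225.27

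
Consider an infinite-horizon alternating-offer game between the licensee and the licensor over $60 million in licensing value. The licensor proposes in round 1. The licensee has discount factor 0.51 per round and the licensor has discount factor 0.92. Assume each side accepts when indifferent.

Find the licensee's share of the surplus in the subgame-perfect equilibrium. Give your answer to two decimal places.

In a stationary SPE each proposer offers the other exactly their discounted continuation value.
If the licensor keeps x when proposing and the licensee keeps y when proposing, then x = 60 − 0.51y and y = 60 − 0.92x.
Solving: x = 60(1 − 0.51) / (1 − 0.92·0.51) = 29.4 / 0.5308 ≈ 55.3881.
The licensee gets 60 − 55.3881 ≈ 4.6119.

4.61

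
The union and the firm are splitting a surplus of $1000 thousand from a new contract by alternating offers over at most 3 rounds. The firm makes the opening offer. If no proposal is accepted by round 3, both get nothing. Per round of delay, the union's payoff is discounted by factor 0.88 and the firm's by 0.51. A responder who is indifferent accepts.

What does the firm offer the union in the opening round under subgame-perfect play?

431.2

Round 3 (the firm proposes): the union will accept anything ≥ 0, so the firm offers 0 and keeps 1000.
Round 2 (the union proposes): the firm can get 1000 next round, worth 0.51 × 1000 = 510 now. The union offers 510 and keeps 1000 − 510 = 490.
Round 1 (the firm proposes): the union can get 490 next round, worth 0.88 × 490 = 431.2 now. The firm offers 431.2 and keeps 1000 − 431.2 = 568.8.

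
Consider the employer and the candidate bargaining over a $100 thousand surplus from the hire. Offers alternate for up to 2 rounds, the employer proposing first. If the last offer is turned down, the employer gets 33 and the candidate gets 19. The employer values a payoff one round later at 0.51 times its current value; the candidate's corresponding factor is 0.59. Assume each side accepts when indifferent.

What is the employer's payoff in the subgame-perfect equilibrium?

60.47

Solve by backward induction from round 2.
Round 2 (the candidate proposes): the employer gets 33 if talks fail, so the candidate offers 33 and keeps 67.
Round 1 (the employer proposes): the candidate can get 67 next round, worth 0.59 × 67 = 39.53 now; the employer offers that and keeps 60.47.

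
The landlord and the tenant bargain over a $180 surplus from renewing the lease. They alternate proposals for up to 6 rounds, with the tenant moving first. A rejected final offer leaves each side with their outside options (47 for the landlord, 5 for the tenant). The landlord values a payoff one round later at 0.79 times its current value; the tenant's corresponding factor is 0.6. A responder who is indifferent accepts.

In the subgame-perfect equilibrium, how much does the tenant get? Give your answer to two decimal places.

65.10

Round 6 (the landlord proposes): the tenant gets 5 if talks fail, so the landlord offers 5 and keeps 175.
Round 5 (the tenant proposes): the landlord can get 175 next round, worth 0.79 × 175 = 138.25 now. The tenant offers 138.25 and keeps 180 − 138.25 = 41.75.
Round 4 (the landlord proposes): the tenant can get 41.75 next round, worth 0.6 × 41.75 = 25.05 now, so the landlord offers 25.05, keeping 154.95.
Round 3 (the tenant proposes): the landlord can get 154.95 next round, worth 0.79 × 154.95 = 122.4105 now. The tenant offers 122.4105 and keeps 180 − 122.4105 = 57.5895.
Round 2 (the landlord proposes): the tenant can get 57.5895 next round, worth 0.6 × 57.5895 = 34.5537 now; the landlord offers that and keeps 145.4463.
Round 1 (the tenant proposes): the landlord can get 145.4463 next round, worth 0.79 × 145.4463 = 114.902577 now; the tenant offers that and keeps 65.097423.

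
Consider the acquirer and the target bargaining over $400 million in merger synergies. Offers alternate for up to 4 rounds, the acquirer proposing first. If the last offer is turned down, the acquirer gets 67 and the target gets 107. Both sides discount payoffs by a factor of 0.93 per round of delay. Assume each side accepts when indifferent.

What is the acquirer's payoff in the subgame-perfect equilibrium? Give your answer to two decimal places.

106.11

Round 4 (the target proposes): the acquirer gets 67 if talks fail, so the target offers 67 and keeps 333.
Round 3 (the acquirer proposes): the target can get 333 next round, worth 0.93 × 333 = 309.69 now; the acquirer offers that and keeps 90.31.
Round 2 (the target proposes): the acquirer can get 90.31 next round, worth 0.93 × 90.31 = 83.9883 now, so the target offers 83.9883, keeping 316.0117.
Round 1 (the acquirer proposes): the target can get 316.0117 next round, worth 0.93 × 316.0117 = 293.890881 now; the acquirer offers that and keeps 106.109119.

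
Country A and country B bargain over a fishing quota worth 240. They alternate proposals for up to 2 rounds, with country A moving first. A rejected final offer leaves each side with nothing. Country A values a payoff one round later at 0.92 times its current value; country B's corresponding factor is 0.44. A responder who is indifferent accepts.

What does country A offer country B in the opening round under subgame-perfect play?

Round 2 (country B proposes): rejection yields 0 for country A; country B offers 0 and keeps 240.
Round 1 (country A proposes): country B can get 240 next round, worth 0.44 × 240 = 105.6 now. Country A offers 105.6 and keeps 240 − 105.6 = 134.4.

105.6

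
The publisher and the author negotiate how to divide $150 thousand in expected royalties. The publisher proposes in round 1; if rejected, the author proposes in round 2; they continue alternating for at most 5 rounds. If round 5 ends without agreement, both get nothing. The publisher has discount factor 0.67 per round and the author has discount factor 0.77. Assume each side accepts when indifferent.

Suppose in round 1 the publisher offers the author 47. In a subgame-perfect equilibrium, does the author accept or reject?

Work out the author's continuation value if the offer is rejected.
Round 5 (the publisher proposes): the author will accept anything ≥ 0, so the publisher offers 0 and keeps 150.
Round 4 (the author proposes): the publisher can get 150 next round, worth 0.67 × 150 = 100.5 now. The author offers 100.5 and keeps 150 − 100.5 = 49.5.
Round 3 (the publisher proposes): the author can get 49.5 next round, worth 0.77 × 49.5 = 38.115 now, so the publisher offers 38.115, keeping 111.885.
Round 2 (the author proposes): the publisher can get 111.885 next round, worth 0.67 × 111.885 = 74.96295 now. The author offers 74.96295 and keeps 150 − 74.96295 = 75.03705.
So by rejecting in round 1, the author gets 75.03705 next round, worth 0.77 × 75.03705 = 57.7785285 now.
Offer 47 < 57.7785285, so the author rejects.

Reject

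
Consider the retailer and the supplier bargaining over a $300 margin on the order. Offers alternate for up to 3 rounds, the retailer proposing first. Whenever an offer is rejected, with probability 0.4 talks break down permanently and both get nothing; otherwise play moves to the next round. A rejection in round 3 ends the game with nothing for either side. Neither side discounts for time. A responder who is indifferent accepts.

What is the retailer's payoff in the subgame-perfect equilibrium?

228

Round 3 (the retailer proposes): rejection yields 0 for the supplier; the retailer offers 0 and keeps 300.
Round 2 (the supplier proposes): rejecting gives the retailer an expected 0.6 × 300 = 180, so the supplier offers 180, keeping 120.
Round 1 (the retailer proposes): rejecting gives the supplier an expected 0.6 × 120 = 72; the retailer offers that and keeps 228.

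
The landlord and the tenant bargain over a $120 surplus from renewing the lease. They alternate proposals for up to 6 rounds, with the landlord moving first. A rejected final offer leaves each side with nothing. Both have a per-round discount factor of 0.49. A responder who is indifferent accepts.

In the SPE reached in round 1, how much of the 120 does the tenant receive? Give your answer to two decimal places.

Solve by backward induction from round 6.
Round 6 (the tenant proposes): the landlord will accept anything ≥ 0, so the tenant offers 0 and keeps 120.
Round 5 (the landlord proposes): the tenant can get 120 next round, worth 0.49 × 120 = 58.8 now. The landlord offers 58.8 and keeps 120 − 58.8 = 61.2.
Round 4 (the tenant proposes): the landlord can get 61.2 next round, worth 0.49 × 61.2 = 29.988 now, so the tenant offers 29.988, keeping 90.012.
Round 3 (the landlord proposes): the tenant can get 90.012 next round, worth 0.49 × 90.012 = 44.10588 now. The landlord offers 44.10588 and keeps 120 − 44.10588 = 75.89412.
Round 2 (the tenant proposes): the landlord can get 75.89412 next round, worth 0.49 × 75.89412 = 37.1881188 now. The tenant offers 37.1881188 and keeps 120 − 37.1881188 = 82.8118812.
Round 1 (the landlord proposes): the tenant can get 82.8118812 next round, worth 0.49 × 82.8118812 = 40.577821788 now; the landlord offers that and keeps 79.422178212.

40.58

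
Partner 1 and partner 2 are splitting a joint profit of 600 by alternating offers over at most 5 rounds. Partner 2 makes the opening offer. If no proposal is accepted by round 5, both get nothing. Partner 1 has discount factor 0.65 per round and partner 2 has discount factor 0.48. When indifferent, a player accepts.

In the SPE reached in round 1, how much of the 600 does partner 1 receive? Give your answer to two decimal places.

266.07

Round 5 (partner 2 proposes): rejection yields 0 for partner 1; partner 2 offers 0 and keeps 600.
Round 4 (partner 1 proposes): partner 2 can get 600 next round, worth 0.48 × 600 = 288 now; partner 1 offers that and keeps 312.
Round 3 (partner 2 proposes): partner 1 can get 312 next round, worth 0.65 × 312 = 202.8 now; partner 2 offers that and keeps 397.2.
Round 2 (partner 1 proposes): partner 2 can get 397.2 next round, worth 0.48 × 397.2 = 190.656 now, so partner 1 offers 190.656, keeping 409.344.
Round 1 (partner 2 proposes): partner 1 can get 409.344 next round, worth 0.65 × 409.344 = 266.0736 now. Partner 2 offers 266.0736 and keeps 600 − 266.0736 = 333.9264.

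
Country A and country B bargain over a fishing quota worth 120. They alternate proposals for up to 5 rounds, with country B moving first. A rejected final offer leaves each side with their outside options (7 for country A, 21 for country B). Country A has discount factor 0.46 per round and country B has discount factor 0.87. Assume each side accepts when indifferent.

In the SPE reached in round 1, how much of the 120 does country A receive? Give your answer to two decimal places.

11.17

By backward induction:
Round 5 (country B proposes): country A gets 7 if talks fail, so country B offers 7 and keeps 113.
Round 4 (country A proposes): country B can get 113 next round, worth 0.87 × 113 = 98.31 now; country A offers that and keeps 21.69.
Round 3 (country B proposes): country A can get 21.69 next round, worth 0.46 × 21.69 = 9.9774 now, so country B offers 9.9774, keeping 110.0226.
Round 2 (country A proposes): country B can get 110.0226 next round, worth 0.87 × 110.0226 = 95.719662 now, so country A offers 95.719662, keeping 24.280338.
Round 1 (country B proposes): country A can get 24.280338 next round, worth 0.46 × 24.280338 = 11.16895548 now, so country B offers 11.16895548, keeping 108.83104452.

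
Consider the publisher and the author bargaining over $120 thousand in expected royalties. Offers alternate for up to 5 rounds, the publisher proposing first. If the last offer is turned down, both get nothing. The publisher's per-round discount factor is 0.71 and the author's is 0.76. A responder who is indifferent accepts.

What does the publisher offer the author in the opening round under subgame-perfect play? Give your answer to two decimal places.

40.72

Round 5 (the publisher proposes): the author will accept anything ≥ 0, so the publisher offers 0 and keeps 120.
Round 4 (the author proposes): the publisher can get 120 next round, worth 0.71 × 120 = 85.2 now, so the author offers 85.2, keeping 34.8.
Round 3 (the publisher proposes): the author can get 34.8 next round, worth 0.76 × 34.8 = 26.448 now; the publisher offers that and keeps 93.552.
Round 2 (the author proposes): the publisher can get 93.552 next round, worth 0.71 × 93.552 = 66.42192 now, so the author offers 66.42192, keeping 53.57808.
Round 1 (the publisher proposes): the author can get 53.57808 next round, worth 0.76 × 53.57808 = 40.7193408 now; the publisher offers that and keeps 79.2806592.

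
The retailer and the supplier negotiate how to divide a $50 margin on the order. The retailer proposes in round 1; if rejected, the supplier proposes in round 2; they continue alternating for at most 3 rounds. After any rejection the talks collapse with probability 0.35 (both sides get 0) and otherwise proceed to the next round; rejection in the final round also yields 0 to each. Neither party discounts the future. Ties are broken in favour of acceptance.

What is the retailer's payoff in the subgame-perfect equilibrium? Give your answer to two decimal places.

38.63

Round 3 (the retailer proposes): the supplier will accept anything ≥ 0, so the retailer offers 0 and keeps 50.
Round 2 (the supplier proposes): rejecting gives the retailer an expected 0.65 × 50 = 32.5. The supplier offers 32.5 and keeps 50 − 32.5 = 17.5.
Round 1 (the retailer proposes): rejecting gives the supplier an expected 0.65 × 17.5 = 11.375; the retailer offers that and keeps 38.625.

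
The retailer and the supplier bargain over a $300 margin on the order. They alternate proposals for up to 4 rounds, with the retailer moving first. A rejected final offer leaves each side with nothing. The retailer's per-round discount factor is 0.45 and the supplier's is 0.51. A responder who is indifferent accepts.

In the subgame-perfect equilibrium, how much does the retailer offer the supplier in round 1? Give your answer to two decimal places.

Round 4 (the supplier proposes): the retailer will accept anything ≥ 0, so the supplier offers 0 and keeps 300.
Round 3 (the retailer proposes): the supplier can get 300 next round, worth 0.51 × 300 = 153 now. The retailer offers 153 and keeps 300 − 153 = 147.
Round 2 (the supplier proposes): the retailer can get 147 next round, worth 0.45 × 147 = 66.15 now, so the supplier offers 66.15, keeping 233.85.
Round 1 (the retailer proposes): the supplier can get 233.85 next round, worth 0.51 × 233.85 = 119.2635 now. The retailer offers 119.2635 and keeps 300 − 119.2635 = 180.7365.

119.26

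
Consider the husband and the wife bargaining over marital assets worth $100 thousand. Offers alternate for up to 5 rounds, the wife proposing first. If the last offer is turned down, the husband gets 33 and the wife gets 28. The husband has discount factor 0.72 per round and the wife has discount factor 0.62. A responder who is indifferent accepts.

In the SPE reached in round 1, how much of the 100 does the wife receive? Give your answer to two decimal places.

Round 5 (the wife proposes): the husband gets 33 if talks fail, so the wife offers 33 and keeps 67.
Round 4 (the husband proposes): the wife can get 67 next round, worth 0.62 × 67 = 41.54 now. The husband offers 41.54 and keeps 100 − 41.54 = 58.46.
Round 3 (the wife proposes): the husband can get 58.46 next round, worth 0.72 × 58.46 = 42.0912 now; the wife offers that and keeps 57.9088.
Round 2 (the husband proposes): the wife can get 57.9088 next round, worth 0.62 × 57.9088 = 35.903456 now, so the husband offers 35.903456, keeping 64.096544.
Round 1 (the wife proposes): the husband can get 64.096544 next round, worth 0.72 × 64.096544 = 46.14951168 now, so the wife offers 46.14951168, keeping 53.85048832.

53.85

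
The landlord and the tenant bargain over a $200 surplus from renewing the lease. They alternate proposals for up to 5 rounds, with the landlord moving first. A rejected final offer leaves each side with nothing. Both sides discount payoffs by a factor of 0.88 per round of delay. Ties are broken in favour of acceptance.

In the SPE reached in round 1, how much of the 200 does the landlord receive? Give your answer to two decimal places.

Round 5 (the landlord proposes): the tenant will accept anything ≥ 0, so the landlord offers 0 and keeps 200.
Round 4 (the tenant proposes): the landlord can get 200 next round, worth 0.88 × 200 = 176 now. The tenant offers 176 and keeps 200 − 176 = 24.
Round 3 (the landlord proposes): the tenant can get 24 next round, worth 0.88 × 24 = 21.12 now, so the landlord offers 21.12, keeping 178.88.
Round 2 (the tenant proposes): the landlord can get 178.88 next round, worth 0.88 × 178.88 = 157.4144 now. The tenant offers 157.4144 and keeps 200 − 157.4144 = 42.5856.
Round 1 (the landlord proposes): the tenant can get 42.5856 next round, worth 0.88 × 42.5856 = 37.475328 now; the landlord offers that and keeps 162.524672.

162.52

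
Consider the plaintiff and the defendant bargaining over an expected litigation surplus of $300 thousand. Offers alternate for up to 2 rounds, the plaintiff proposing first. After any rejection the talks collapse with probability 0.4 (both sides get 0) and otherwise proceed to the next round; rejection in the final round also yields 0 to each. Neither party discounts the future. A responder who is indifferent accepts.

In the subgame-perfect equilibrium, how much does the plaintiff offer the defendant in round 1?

180

Round 2 (the defendant proposes): the plaintiff will accept anything ≥ 0, so the defendant offers 0 and keeps 300.
Round 1 (the plaintiff proposes): rejecting gives the defendant an expected 0.6 × 300 = 180. The plaintiff offers 180 and keeps 300 − 180 = 120.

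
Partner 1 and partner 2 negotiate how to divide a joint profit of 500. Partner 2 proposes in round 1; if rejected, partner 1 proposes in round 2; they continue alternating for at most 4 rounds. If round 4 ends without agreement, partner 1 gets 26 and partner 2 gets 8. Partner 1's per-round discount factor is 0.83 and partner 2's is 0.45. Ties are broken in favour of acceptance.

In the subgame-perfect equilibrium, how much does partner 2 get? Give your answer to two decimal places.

Round 4 (partner 1 proposes): partner 2 gets 8 if talks fail, so partner 1 offers 8 and keeps 492.
Round 3 (partner 2 proposes): partner 1 can get 492 next round, worth 0.83 × 492 = 408.36 now, so partner 2 offers 408.36, keeping 91.64.
Round 2 (partner 1 proposes): partner 2 can get 91.64 next round, worth 0.45 × 91.64 = 41.238 now, so partner 1 offers 41.238, keeping 458.762.
Round 1 (partner 2 proposes): partner 1 can get 458.762 next round, worth 0.83 × 458.762 = 380.77246 now; partner 2 offers that and keeps 119.22754.

119.23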